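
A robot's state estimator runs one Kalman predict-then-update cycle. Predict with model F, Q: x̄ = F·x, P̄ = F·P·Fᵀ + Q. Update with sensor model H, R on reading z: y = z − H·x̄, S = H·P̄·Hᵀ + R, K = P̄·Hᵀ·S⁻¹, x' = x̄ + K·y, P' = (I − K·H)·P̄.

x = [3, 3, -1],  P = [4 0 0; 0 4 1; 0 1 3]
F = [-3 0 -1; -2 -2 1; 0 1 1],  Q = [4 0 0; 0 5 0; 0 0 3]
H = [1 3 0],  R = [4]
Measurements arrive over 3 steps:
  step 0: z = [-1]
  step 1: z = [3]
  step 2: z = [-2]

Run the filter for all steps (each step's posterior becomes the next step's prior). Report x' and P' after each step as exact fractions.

step 0: x' = [1080/509, -591/509, 6/509], P' = [9343/509 -2965/509 428/509; -2965/509 1163/509 -172/509; 428/509 -172/509 5624/509]
step 1: x' = [-141835/172208, 216069/172208, -57983/172208], P' = [24855811/516624 -2677343/172208 -8178745/516624; -2677343/172208 940545/172208 921101/172208; -8178745/516624 921101/172208 6572011/516624]
step 2: x' = [3678824959/1529225083, -2244924171/1529225083, 1245103634/1529225083], P' = [43950547861/1529225083 -13973520711/1529225083 -12421954477/1529225083; -13973520711/1529225083 5111023417/1529225083 4315395447/1529225083; -12421954477/1529225083 4315395447/1529225083 15505157114/1529225083]

step 0: x̄ = F·x = [-8, -13, 2]
step 0: P̄ = F·P·Fᵀ + Q = [43 23 -4; 23 36 -6; -4 -6 12]
step 0: y = z − H·x̄ = [46]
step 0: S = H·P̄·Hᵀ + R = [509]
step 0: K = P̄·Hᵀ·S⁻¹ = [112/509; 131/509; -22/509]
step 0: x' = x̄ + K·y = [1080/509, -591/509, 6/509]
step 0: P' = (I − K·H)·P̄ = [9343/509 -2965/509 428/509; -2965/509 1163/509 -172/509; 428/509 -172/509 5624/509]
step 1: x̄ = F·x = [-3246/509, -972/509, -585/509]
step 1: P̄ = F·P·Fᵀ + Q = [94315/509 31872/509 2159/509; 31872/509 25449/509 8544/509; 2159/509 8544/509 7970/509]
step 1: y = z − H·x̄ = [7689/509]
step 1: S = H·P̄·Hᵀ + R = [516624/509]
step 1: K = P̄·Hᵀ·S⁻¹ = [189931/516624; 36073/172208; 27791/516624]
step 1: x' = x̄ + K·y = [-141835/172208, 216069/172208, -57983/172208]
step 1: P' = (I − K·H)·P̄ = [24855811/516624 -2677343/172208 -8178745/516624; -2677343/172208 940545/172208 921101/172208; -8178745/516624 921101/172208 6572011/516624]
step 2: x̄ = F·x = [30218/10763, -206451/172208, 79043/86104]
step 2: P̄ = F·P·Fᵀ + Q = [11454271/32289 2251584/10763 2456063/32289; 2251584/10763 25756817/172208 5097831/86104; 2456063/32289 5097831/86104 4117531/129156]
step 2: y = z − H·x̄ = [-208551/172208]
step 2: S = H·P̄·Hᵀ + R = [1529225083/516624]
step 2: K = P̄·Hᵀ·S⁻¹ = [507496432/1529225083; 339887385/1529225083; 131057966/1529225083]
step 2: x' = x̄ + K·y = [3678824959/1529225083, -2244924171/1529225083, 1245103634/1529225083]
step 2: P' = (I − K·H)·P̄ = [43950547861/1529225083 -13973520711/1529225083 -12421954477/1529225083; -13973520711/1529225083 5111023417/1529225083 4315395447/1529225083; -12421954477/1529225083 4315395447/1529225083 15505157114/1529225083]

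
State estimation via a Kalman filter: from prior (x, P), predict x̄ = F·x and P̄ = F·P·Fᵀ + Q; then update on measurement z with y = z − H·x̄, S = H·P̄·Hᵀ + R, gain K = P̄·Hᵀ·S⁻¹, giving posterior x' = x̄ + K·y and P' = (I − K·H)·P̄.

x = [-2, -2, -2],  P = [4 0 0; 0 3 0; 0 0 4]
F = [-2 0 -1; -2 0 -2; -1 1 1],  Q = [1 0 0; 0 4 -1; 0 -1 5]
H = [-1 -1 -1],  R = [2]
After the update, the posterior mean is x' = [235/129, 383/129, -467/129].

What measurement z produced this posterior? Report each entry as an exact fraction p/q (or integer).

x̄ = F·x = [6, 8, -2]
P̄ = F·P·Fᵀ + Q = [21 24 4; 24 36 -1; 4 -1 16]
S = H·P̄·Hᵀ + R = [129]
K = P̄·Hᵀ·S⁻¹ = [-49/129; -59/129; -19/129]
x' − x̄ = [-539/129, -649/129, -209/129] = K·y
y = (KᵀK)⁻¹·Kᵀ·(x' − x̄) = [11]
z = y + H·x̄ = [11] + [-12] = [-1]

z = [-1]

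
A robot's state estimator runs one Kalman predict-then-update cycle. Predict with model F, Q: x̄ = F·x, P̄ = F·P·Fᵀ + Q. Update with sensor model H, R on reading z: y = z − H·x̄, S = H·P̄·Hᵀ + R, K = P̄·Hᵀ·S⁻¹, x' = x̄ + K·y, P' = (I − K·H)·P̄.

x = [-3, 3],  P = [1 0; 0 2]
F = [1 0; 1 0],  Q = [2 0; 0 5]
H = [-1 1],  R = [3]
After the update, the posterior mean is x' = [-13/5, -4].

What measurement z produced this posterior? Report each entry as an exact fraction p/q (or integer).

x̄ = F·x = [-3, -3]
P̄ = F·P·Fᵀ + Q = [3 1; 1 6]
S = H·P̄·Hᵀ + R = [10]
K = P̄·Hᵀ·S⁻¹ = [-1/5; 1/2]
x' − x̄ = [2/5, -1] = K·y
y = (KᵀK)⁻¹·Kᵀ·(x' − x̄) = [-2]
z = y + H·x̄ = [-2] + [0] = [-2]

z = [-2]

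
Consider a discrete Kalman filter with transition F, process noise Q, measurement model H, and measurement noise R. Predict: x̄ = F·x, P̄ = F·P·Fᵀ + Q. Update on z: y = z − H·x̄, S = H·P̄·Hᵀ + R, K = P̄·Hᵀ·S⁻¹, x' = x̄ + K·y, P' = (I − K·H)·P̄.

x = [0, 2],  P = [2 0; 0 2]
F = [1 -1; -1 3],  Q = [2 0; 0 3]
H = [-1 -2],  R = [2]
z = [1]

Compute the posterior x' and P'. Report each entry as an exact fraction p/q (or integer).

x' = [-13/34, -5/34]
P' = [77/17 -41/17; -41/17 30/17]

x̄ = F·x = [-2, 6]
P̄ = F·P·Fᵀ + Q = [6 -8; -8 23]
y = z − H·x̄ = [11]
S = H·P̄·Hᵀ + R = [68]
K = P̄·Hᵀ·S⁻¹ = [5/34; -19/34]
x' = x̄ + K·y = [-13/34, -5/34]
P' = (I − K·H)·P̄ = [77/17 -41/17; -41/17 30/17]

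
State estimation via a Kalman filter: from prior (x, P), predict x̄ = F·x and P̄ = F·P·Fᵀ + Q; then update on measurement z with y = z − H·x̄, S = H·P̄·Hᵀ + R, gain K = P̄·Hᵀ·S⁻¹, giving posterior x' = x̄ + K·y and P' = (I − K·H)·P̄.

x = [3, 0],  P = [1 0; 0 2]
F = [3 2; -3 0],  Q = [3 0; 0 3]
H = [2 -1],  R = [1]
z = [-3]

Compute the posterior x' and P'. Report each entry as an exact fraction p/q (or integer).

x̄ = F·x = [9, -9]
P̄ = F·P·Fᵀ + Q = [20 -9; -9 12]
y = z − H·x̄ = [-30]
S = H·P̄·Hᵀ + R = [129]
K = P̄·Hᵀ·S⁻¹ = [49/129; -10/43]
x' = x̄ + K·y = [-103/43, -87/43]
P' = (I − K·H)·P̄ = [179/129 103/43; 103/43 216/43]

x' = [-103/43, -87/43]
P' = [179/129 103/43; 103/43 216/43]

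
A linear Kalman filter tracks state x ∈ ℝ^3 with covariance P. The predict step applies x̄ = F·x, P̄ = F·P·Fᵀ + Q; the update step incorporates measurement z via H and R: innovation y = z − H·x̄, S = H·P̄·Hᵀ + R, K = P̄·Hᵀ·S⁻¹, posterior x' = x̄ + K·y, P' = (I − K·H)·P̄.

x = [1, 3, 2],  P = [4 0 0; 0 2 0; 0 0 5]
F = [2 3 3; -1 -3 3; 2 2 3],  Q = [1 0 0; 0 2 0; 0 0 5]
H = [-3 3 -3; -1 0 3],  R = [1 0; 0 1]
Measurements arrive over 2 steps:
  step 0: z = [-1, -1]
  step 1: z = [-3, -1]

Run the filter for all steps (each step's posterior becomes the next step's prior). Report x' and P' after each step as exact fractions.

step 0: x̄ = F·x = [17, -4, 14]
step 0: P̄ = F·P·Fᵀ + Q = [80 19 73; 19 69 25; 73 25 74]
step 0: y = z − H·x̄ = [104, -26]
step 0: S = H·P̄·Hᵀ + R = [2530 -696; -696 309]
step 0: K = P̄·Hᵀ·S⁻¹ = [-4579/49559 35939/148677; 20717/99118 96940/148677; -1565/49559 61117/148677]
step 0: x' = x̄ + K·y = [164447/148677, 116704/148677, 4156/148677]
step 0: P' = (I − K·H)·P̄ = [1376365/148677 1842554/148677 470768/148677; 1842554/148677 4998821/297354 646498/148677; 470768/148677 646498/148677 177295/148677]
step 1: x̄ = F·x = [691474/148677, -502091/148677, 191590/49559]
step 1: P̄ = F·P·Fᵀ + Q = [138282629/297354 -77644903/297354 18623268/49559; -77644903/297354 44715641/297354 -10473720/49559; 18623268/49559 -10473720/49559 15329922/49559]
step 1: y = z − H·x̄ = [1619658/49559, -1181513/148677]
step 1: S = H·P̄·Hᵀ + R = [1169196755/49559 -236008620/49559; -236008620/49559 295958123/297354]
step 1: K = P̄·Hᵀ·S⁻¹ = [-8108461638/47752637227 -7020514765/47752637227; 24960647844/238763186135 5994777239/47752637227; -2797223994/47752637227 13109695452/47752637227]
step 1: x' = x̄ + K·y = [12885195803/47752637227, -228766010832/238763186135, -10991148346/47752637227]
step 1: P' = (I − K·H)·P̄ = [51535805887/47752637227 63671415715/47752637227 14838430374/47752637227; 63671415715/47752637227 442787616113/238763186135 23222064318/47752637227; 14838430374/47752637227 23222064318/47752637227 9316041942/47752637227]

step 0: x' = [164447/148677, 116704/148677, 4156/148677], P' = [1376365/148677 1842554/148677 470768/148677; 1842554/148677 4998821/297354 646498/148677; 470768/148677 646498/148677 177295/148677]
step 1: x' = [12885195803/47752637227, -228766010832/238763186135, -10991148346/47752637227], P' = [51535805887/47752637227 63671415715/47752637227 14838430374/47752637227; 63671415715/47752637227 442787616113/238763186135 23222064318/47752637227; 14838430374/47752637227 23222064318/47752637227 9316041942/47752637227]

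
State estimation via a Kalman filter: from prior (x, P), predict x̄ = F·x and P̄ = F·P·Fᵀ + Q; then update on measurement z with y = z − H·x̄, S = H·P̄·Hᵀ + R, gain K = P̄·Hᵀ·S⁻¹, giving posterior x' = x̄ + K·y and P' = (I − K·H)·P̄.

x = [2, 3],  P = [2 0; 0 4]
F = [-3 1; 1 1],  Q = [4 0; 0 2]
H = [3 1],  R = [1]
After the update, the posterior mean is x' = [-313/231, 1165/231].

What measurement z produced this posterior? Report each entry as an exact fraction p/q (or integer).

z = [1]

x̄ = F·x = [-3, 5]
P̄ = F·P·Fᵀ + Q = [26 -2; -2 8]
S = H·P̄·Hᵀ + R = [231]
K = P̄·Hᵀ·S⁻¹ = [76/231; 2/231]
x' − x̄ = [380/231, 10/231] = K·y
y = (KᵀK)⁻¹·Kᵀ·(x' − x̄) = [5]
z = y + H·x̄ = [5] + [-4] = [1]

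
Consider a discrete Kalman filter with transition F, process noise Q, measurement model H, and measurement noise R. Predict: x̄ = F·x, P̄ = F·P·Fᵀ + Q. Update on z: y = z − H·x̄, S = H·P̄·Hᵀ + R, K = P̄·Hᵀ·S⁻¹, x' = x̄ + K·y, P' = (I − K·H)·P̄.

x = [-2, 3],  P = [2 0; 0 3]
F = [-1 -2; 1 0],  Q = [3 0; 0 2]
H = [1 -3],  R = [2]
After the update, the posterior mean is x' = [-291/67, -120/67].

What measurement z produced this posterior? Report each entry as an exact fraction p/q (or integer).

z = [1]

x̄ = F·x = [-4, -2]
P̄ = F·P·Fᵀ + Q = [17 -2; -2 4]
S = H·P̄·Hᵀ + R = [67]
K = P̄·Hᵀ·S⁻¹ = [23/67; -14/67]
x' − x̄ = [-23/67, 14/67] = K·y
y = (KᵀK)⁻¹·Kᵀ·(x' − x̄) = [-1]
z = y + H·x̄ = [-1] + [2] = [1]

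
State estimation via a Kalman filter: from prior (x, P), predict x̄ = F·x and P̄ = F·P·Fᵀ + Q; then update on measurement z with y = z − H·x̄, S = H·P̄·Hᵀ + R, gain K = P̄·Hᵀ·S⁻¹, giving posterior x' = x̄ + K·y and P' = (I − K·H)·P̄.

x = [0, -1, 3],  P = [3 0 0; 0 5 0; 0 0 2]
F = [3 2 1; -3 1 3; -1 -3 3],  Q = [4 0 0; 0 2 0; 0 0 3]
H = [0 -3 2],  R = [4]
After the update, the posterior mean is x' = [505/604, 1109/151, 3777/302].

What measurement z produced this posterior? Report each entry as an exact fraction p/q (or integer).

x̄ = F·x = [1, 8, 12]
P̄ = F·P·Fᵀ + Q = [53 -11 -33; -11 52 12; -33 12 69]
S = H·P̄·Hᵀ + R = [604]
K = P̄·Hᵀ·S⁻¹ = [-33/604; -33/151; 51/302]
x' − x̄ = [-99/604, -99/151, 153/302] = K·y
y = (KᵀK)⁻¹·Kᵀ·(x' − x̄) = [3]
z = y + H·x̄ = [3] + [0] = [3]

z = [3]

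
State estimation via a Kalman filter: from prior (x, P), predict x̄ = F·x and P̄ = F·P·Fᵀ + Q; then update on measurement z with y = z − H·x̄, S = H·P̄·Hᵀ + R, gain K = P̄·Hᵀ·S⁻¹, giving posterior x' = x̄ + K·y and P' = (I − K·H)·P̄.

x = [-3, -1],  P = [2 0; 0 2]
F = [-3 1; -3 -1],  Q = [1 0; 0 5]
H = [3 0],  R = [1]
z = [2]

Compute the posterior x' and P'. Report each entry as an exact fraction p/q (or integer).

x̄ = F·x = [8, 10]
P̄ = F·P·Fᵀ + Q = [21 16; 16 25]
y = z − H·x̄ = [-22]
S = H·P̄·Hᵀ + R = [190]
K = P̄·Hᵀ·S⁻¹ = [63/190; 24/95]
x' = x̄ + K·y = [67/95, 422/95]
P' = (I − K·H)·P̄ = [21/190 8/95; 8/95 1223/95]

x' = [67/95, 422/95]
P' = [21/190 8/95; 8/95 1223/95]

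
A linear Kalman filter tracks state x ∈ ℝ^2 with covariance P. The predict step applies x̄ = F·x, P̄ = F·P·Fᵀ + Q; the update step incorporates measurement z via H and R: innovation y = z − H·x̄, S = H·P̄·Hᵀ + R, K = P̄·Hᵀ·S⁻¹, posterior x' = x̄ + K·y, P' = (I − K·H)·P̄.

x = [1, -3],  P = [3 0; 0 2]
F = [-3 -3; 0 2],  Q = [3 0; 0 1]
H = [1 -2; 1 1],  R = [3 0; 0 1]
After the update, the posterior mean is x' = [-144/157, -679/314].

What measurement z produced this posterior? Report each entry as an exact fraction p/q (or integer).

z = [3, -3]

x̄ = F·x = [6, -6]
P̄ = F·P·Fᵀ + Q = [48 -12; -12 9]
S = H·P̄·Hᵀ + R = [135 42; 42 34]
K = P̄·Hᵀ·S⁻¹ = [52/157 102/157; -149/471 95/314]
x' − x̄ = [-1086/157, 1205/314] = K·y
y = (KᵀK)⁻¹·Kᵀ·(x' − x̄) = [-15, -3]
z = y + H·x̄ = [-15, -3] + [18, 0] = [3, -3]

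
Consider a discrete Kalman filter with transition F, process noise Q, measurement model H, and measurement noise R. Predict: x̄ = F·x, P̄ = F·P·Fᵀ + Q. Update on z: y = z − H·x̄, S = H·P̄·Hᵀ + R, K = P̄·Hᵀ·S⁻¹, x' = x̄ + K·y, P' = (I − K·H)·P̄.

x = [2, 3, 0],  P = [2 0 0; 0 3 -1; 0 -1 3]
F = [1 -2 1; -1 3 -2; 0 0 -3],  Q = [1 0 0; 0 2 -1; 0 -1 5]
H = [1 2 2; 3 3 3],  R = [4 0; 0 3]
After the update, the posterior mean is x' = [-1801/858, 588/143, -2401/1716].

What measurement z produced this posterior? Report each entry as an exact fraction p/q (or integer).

x̄ = F·x = [-4, 7, 0]
P̄ = F·P·Fᵀ + Q = [22 -33 -15; -33 55 26; -15 26 32]
S = H·P̄·Hᵀ + R = [390 468; 468 588]
K = P̄·Hᵀ·S⁻¹ = [-292/429 9/22; 235/286 -9/22; -41/429 13/44]
x' − x̄ = [1631/858, -413/143, -2401/1716] = K·y
y = (KᵀK)⁻¹·Kᵀ·(x' − x̄) = [-7, -7]
z = y + H·x̄ = [-7, -7] + [10, 9] = [3, 2]

z = [3, 2]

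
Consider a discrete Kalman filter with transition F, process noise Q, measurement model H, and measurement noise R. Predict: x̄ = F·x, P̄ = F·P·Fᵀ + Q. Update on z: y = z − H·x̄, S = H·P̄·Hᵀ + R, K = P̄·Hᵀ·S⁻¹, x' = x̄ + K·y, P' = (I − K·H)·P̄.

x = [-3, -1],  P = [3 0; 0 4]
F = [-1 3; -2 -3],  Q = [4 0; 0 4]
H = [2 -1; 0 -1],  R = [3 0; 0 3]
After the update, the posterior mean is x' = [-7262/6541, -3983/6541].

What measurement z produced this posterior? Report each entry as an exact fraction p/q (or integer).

x̄ = F·x = [0, 9]
P̄ = F·P·Fᵀ + Q = [43 -30; -30 52]
S = H·P̄·Hᵀ + R = [347 112; 112 55]
K = P̄·Hᵀ·S⁻¹ = [3020/6541 -2582/6541; -336/6541 -5500/6541]
x' − x̄ = [-7262/6541, -62852/6541] = K·y
y = (KᵀK)⁻¹·Kᵀ·(x' − x̄) = [7, 11]
z = y + H·x̄ = [7, 11] + [-9, -9] = [-2, 2]

z = [-2, 2]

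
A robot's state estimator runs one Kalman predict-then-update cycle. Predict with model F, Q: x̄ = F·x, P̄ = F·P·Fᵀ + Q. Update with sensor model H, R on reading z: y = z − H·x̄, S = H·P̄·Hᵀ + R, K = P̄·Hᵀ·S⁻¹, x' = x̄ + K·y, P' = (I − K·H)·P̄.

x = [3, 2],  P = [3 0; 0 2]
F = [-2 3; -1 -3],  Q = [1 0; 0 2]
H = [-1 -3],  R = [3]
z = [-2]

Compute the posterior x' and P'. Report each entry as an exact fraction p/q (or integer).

x' = [-145/169, 132/169]
P' = [5214/169 -1743/169; -1743/169 638/169]

x̄ = F·x = [0, -9]
P̄ = F·P·Fᵀ + Q = [31 -12; -12 23]
y = z − H·x̄ = [-29]
S = H·P̄·Hᵀ + R = [169]
K = P̄·Hᵀ·S⁻¹ = [5/169; -57/169]
x' = x̄ + K·y = [-145/169, 132/169]
P' = (I − K·H)·P̄ = [5214/169 -1743/169; -1743/169 638/169]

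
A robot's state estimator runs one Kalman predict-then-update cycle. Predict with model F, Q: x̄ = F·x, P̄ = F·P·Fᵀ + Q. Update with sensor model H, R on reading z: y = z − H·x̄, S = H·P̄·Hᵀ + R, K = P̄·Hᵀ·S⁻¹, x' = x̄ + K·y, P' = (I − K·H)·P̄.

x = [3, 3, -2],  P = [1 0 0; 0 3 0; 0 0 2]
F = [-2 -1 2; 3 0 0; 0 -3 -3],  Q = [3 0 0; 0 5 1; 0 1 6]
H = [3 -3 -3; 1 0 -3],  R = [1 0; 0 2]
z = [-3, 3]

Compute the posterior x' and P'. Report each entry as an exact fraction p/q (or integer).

x̄ = F·x = [-13, 9, -3]
P̄ = F·P·Fᵀ + Q = [18 -6 -3; -6 14 1; -3 1 51]
y = z − H·x̄ = [54, 7]
S = H·P̄·Hᵀ + R = [928 576; 576 497]
K = P̄·Hᵀ·S⁻¹ = [4941/25888 -135/809; -26127/129440 873/4045; 7851/129440 -1554/4045]
x' = x̄ + K·y = [-49985/12944, -25173/64720, -156231/64720]
P' = (I − K·H)·P̄ = [182403/25888 117075/25888 63681/25888; 117075/25888 417583/129440 176501/129440; 63681/25888 176501/129440 139287/129440]

x' = [-49985/12944, -25173/64720, -156231/64720]
P' = [182403/25888 117075/25888 63681/25888; 117075/25888 417583/129440 176501/129440; 63681/25888 176501/129440 139287/129440]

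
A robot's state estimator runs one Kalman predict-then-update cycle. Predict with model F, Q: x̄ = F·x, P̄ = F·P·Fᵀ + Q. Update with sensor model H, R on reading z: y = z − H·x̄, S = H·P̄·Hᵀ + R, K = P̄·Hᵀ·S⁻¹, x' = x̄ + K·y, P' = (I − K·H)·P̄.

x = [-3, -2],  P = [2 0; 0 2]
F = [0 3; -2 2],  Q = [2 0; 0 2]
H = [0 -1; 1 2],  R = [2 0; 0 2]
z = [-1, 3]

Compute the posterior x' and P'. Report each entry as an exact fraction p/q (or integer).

x' = [-161/67, 325/134]
P' = [280/67 -102/67; -102/67 63/67]

x̄ = F·x = [-6, 2]
P̄ = F·P·Fᵀ + Q = [20 12; 12 18]
y = z − H·x̄ = [1, 5]
S = H·P̄·Hᵀ + R = [20 -48; -48 142]
K = P̄·Hᵀ·S⁻¹ = [51/67 38/67; -63/134 12/67]
x' = x̄ + K·y = [-161/67, 325/134]
P' = (I − K·H)·P̄ = [280/67 -102/67; -102/67 63/67]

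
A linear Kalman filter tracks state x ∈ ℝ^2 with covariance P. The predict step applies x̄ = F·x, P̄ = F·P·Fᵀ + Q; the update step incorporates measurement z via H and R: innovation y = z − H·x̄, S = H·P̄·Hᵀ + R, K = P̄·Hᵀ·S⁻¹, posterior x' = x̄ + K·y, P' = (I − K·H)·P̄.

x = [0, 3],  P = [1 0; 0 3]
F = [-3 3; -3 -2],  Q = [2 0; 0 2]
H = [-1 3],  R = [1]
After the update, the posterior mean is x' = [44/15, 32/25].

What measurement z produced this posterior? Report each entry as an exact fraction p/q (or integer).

x̄ = F·x = [9, -6]
P̄ = F·P·Fᵀ + Q = [38 -9; -9 23]
S = H·P̄·Hᵀ + R = [300]
K = P̄·Hᵀ·S⁻¹ = [-13/60; 13/50]
x' − x̄ = [-91/15, 182/25] = K·y
y = (KᵀK)⁻¹·Kᵀ·(x' − x̄) = [28]
z = y + H·x̄ = [28] + [-27] = [1]

z = [1]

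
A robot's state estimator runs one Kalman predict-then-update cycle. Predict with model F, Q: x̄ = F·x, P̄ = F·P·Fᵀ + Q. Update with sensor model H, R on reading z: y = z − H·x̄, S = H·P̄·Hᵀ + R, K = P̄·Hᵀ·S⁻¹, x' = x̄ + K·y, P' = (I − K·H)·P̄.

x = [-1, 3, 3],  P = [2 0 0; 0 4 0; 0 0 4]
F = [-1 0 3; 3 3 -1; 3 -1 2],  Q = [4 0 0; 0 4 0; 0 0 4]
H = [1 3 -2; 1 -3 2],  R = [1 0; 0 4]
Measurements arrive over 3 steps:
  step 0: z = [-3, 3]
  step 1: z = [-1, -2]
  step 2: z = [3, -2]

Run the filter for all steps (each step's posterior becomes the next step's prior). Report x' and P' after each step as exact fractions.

step 0: x̄ = F·x = [10, 3, 0]
step 0: P̄ = F·P·Fᵀ + Q = [42 -18 18; -18 62 -2; 18 -2 42]
step 0: y = z − H·x̄ = [-22, 2]
step 0: S = H·P̄·Hᵀ + R = [613 -708; -708 976]
step 0: K = P̄·Hᵀ·S⁻¹ = [2913/6064 11733/24256; 161/758 -179/3032; 387/6064 3807/24256]
step 0: x' = x̄ + K·y = [4841/12128, -2715/1516, -13221/12128]
step 0: P' = (I − K·H)·P̄ = [7323/6064 -9/758 2097/6064; -9/758 4998/379 14909/758; 2097/6064 14909/758 179763/6064]
step 1: x̄ = F·x = [-5563/1516, -4677/1516, 9801/12128]
step 1: P̄ = F·P·Fᵀ + Q = [102304/379 33336/379 89175/758; 33336/379 16258/379 38405/758; 89175/758 38405/758 437691/6064]
step 1: y = z − H·x̄ = [82113/6064, -55801/6064]
step 1: S = H·P̄·Hᵀ + R = [598655/1516 307957/1516; 307957/1516 429875/1516]
step 1: K = P̄·Hᵀ·S⁻¹ = [53999032/107196111 52554724/107196111; 10303288/35732037 255100/35732037; 6660398/35732037 18180889/71464074]
step 1: x' = x̄ + K·y = [-145763770/107196111, 53866789/71464074, 141658453/142928148]
step 1: P' = (I − K·H)·P̄ = [132108964/107196111 5661844/35732037 21511088/35732037; 5661844/35732037 109733838/11910679 163827183/11910679; 21511088/35732037 163827183/11910679 496431779/23821358]
step 2: x̄ = F·x = [1857981157/428784444, -401512799/142928148, -101867938/35732037]
step 2: P̄ = F·P·Fᵀ + Q = [40558361747/214392222 4510814639/71464074 3017571860/35732037; 4510814639/71464074 847115803/23821358 486100728/11910679; 3017571860/35732037 486100728/11910679 701761008/11910679]
step 2: y = z − H·x̄ = [298578427/214392222, -971083681/107196111]
step 2: S = H·P̄·Hᵀ + R = [31845554101/107196111 13206473188/107196111; 13206473188/107196111 23394203572/107196111]
step 2: K = P̄·Hᵀ·S⁻¹ = [669037102541/1330716282787 1302172346983/2661432565574; 390058510691/1330716282787 23765505821/2661432565574; 257172451360/1330716282787 341716406963/1330716282787]
step 2: x' = x̄ + K·y = [3199082829457/5322865131148, -13210640960257/5322865131148, -6531152279451/1330716282787]
step 2: P' = (I − K·H)·P̄ = [3273381796507/2661432565574 437589522333/2661432565574 812019039606/1330716282787; 437589522333/2661432565574 24949040240427/2661432565574 18626148305558/1330716282787; 812019039606/1330716282787 18626148305558/1330716282787 28216645752460/1330716282787]

step 0: x' = [4841/12128, -2715/1516, -13221/12128], P' = [7323/6064 -9/758 2097/6064; -9/758 4998/379 14909/758; 2097/6064 14909/758 179763/6064]
step 1: x' = [-145763770/107196111, 53866789/71464074, 141658453/142928148], P' = [132108964/107196111 5661844/35732037 21511088/35732037; 5661844/35732037 109733838/11910679 163827183/11910679; 21511088/35732037 163827183/11910679 496431779/23821358]
step 2: x' = [3199082829457/5322865131148, -13210640960257/5322865131148, -6531152279451/1330716282787], P' = [3273381796507/2661432565574 437589522333/2661432565574 812019039606/1330716282787; 437589522333/2661432565574 24949040240427/2661432565574 18626148305558/1330716282787; 812019039606/1330716282787 18626148305558/1330716282787 28216645752460/1330716282787]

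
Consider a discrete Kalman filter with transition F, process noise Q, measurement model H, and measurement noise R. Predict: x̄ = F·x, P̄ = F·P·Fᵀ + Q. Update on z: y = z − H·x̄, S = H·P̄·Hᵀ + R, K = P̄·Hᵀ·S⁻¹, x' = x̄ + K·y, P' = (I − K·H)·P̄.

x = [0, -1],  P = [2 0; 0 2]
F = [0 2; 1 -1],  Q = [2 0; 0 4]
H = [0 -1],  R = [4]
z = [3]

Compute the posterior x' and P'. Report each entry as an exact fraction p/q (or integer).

x̄ = F·x = [-2, 1]
P̄ = F·P·Fᵀ + Q = [10 -4; -4 8]
y = z − H·x̄ = [4]
S = H·P̄·Hᵀ + R = [12]
K = P̄·Hᵀ·S⁻¹ = [1/3; -2/3]
x' = x̄ + K·y = [-2/3, -5/3]
P' = (I − K·H)·P̄ = [26/3 -4/3; -4/3 8/3]

x' = [-2/3, -5/3]
P' = [26/3 -4/3; -4/3 8/3]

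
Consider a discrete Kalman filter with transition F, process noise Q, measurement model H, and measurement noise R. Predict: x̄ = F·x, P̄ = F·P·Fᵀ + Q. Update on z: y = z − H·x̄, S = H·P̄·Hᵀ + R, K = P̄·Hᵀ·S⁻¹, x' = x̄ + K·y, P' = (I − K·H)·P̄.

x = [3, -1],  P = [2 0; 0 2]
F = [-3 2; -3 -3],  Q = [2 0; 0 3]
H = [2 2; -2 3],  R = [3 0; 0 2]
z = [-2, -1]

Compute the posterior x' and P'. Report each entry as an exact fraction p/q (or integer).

x' = [-1547/2903, -1893/2903]
P' = [37128/107411 10596/107411; 10596/107411 21354/107411]

x̄ = F·x = [-11, -6]
P̄ = F·P·Fᵀ + Q = [28 6; 6 39]
y = z − H·x̄ = [32, -5]
S = H·P̄·Hᵀ + R = [319 134; 134 393]
K = P̄·Hᵀ·S⁻¹ = [31816/107411 -21234/107411; 21300/107411 21435/107411]
x' = x̄ + K·y = [-1547/2903, -1893/2903]
P' = (I − K·H)·P̄ = [37128/107411 10596/107411; 10596/107411 21354/107411]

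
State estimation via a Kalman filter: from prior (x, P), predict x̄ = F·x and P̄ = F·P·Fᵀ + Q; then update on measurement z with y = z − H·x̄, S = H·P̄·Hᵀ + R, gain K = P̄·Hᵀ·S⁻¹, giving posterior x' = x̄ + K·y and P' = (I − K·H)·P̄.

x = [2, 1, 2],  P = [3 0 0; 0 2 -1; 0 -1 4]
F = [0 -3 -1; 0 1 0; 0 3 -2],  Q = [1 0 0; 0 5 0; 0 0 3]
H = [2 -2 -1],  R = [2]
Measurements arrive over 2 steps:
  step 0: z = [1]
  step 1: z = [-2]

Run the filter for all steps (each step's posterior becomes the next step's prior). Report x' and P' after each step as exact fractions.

step 0: x̄ = F·x = [-5, 1, -1]
step 0: P̄ = F·P·Fᵀ + Q = [17 -5 -13; -5 7 8; -13 8 49]
step 0: y = z − H·x̄ = [12]
step 0: S = H·P̄·Hᵀ + R = [271]
step 0: K = P̄·Hᵀ·S⁻¹ = [57/271; -32/271; -91/271]
step 0: x' = x̄ + K·y = [-671/271, -113/271, -1363/271]
step 0: P' = (I − K·H)·P̄ = [1358/271 469/271 1664/271; 469/271 873/271 -744/271; 1664/271 -744/271 4998/271]
step 1: x̄ = F·x = [1702/271, -113/271, 2387/271]
step 1: P̄ = F·P·Fᵀ + Q = [8662/271 -1875/271 -93/271; -1875/271 2228/271 4107/271; -93/271 4107/271 37590/271]
step 1: y = z − H·x̄ = [-1785/271]
step 1: S = H·P̄·Hᵀ + R = [113492/271]
step 1: K = P̄·Hᵀ·S⁻¹ = [21167/113492; -12313/113492; -22995/56746]
step 1: x' = x̄ + K·y = [33727/6676, 1987/6676, 38311/3338]
step 1: P' = (I − K·H)·P̄ = [1974265/113492 176501/113492 1776597/56746; 176501/113492 373617/113492 -184803/56746; 1776597/56746 -184803/56746 1984395/28373]

step 0: x' = [-671/271, -113/271, -1363/271], P' = [1358/271 469/271 1664/271; 469/271 873/271 -744/271; 1664/271 -744/271 4998/271]
step 1: x' = [33727/6676, 1987/6676, 38311/3338], P' = [1974265/113492 176501/113492 1776597/56746; 176501/113492 373617/113492 -184803/56746; 1776597/56746 -184803/56746 1984395/28373]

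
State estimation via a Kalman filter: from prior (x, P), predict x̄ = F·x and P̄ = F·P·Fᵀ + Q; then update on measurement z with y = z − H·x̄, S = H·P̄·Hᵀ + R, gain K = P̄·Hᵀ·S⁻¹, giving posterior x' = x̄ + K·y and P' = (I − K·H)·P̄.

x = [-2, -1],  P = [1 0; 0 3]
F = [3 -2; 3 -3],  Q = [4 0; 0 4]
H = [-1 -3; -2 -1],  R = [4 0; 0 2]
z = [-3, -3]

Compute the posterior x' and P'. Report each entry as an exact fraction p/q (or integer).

x̄ = F·x = [-4, -3]
P̄ = F·P·Fᵀ + Q = [25 27; 27 40]
y = z − H·x̄ = [-16, -14]
S = H·P̄·Hᵀ + R = [551 359; 359 250]
K = P̄·Hᵀ·S⁻¹ = [1143/8869 -4373/8869; -3004/8869 979/8869]
x' = x̄ + K·y = [7458/8869, 7751/8869]
P' = (I − K·H)·P̄ = [6162/8869 -3578/8869; -3578/8869 5198/8869]

x' = [7458/8869, 7751/8869]
P' = [6162/8869 -3578/8869; -3578/8869 5198/8869]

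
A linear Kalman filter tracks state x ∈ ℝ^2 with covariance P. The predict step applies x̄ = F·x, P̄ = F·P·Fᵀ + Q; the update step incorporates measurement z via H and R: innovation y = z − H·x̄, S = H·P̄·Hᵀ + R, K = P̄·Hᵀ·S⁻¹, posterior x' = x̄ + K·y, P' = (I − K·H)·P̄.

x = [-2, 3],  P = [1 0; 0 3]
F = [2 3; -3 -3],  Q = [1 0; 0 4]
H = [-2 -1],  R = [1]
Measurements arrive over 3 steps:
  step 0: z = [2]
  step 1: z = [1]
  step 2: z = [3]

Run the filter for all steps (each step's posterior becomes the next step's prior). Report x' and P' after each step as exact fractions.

step 0: x̄ = F·x = [5, -3]
step 0: P̄ = F·P·Fᵀ + Q = [32 -33; -33 40]
step 0: y = z − H·x̄ = [9]
step 0: S = H·P̄·Hᵀ + R = [37]
step 0: K = P̄·Hᵀ·S⁻¹ = [-31/37; 26/37]
step 0: x' = x̄ + K·y = [-94/37, 123/37]
step 0: P' = (I − K·H)·P̄ = [223/37 -415/37; -415/37 804/37]
step 1: x̄ = F·x = [181/37, -87/37]
step 1: P̄ = F·P·Fᵀ + Q = [3185/37 -2349/37; -2349/37 1921/37]
step 1: y = z − H·x̄ = [312/37]
step 1: S = H·P̄·Hᵀ + R = [5302/37]
step 1: K = P̄·Hᵀ·S⁻¹ = [-4021/5302; 2777/5302]
step 1: x' = x̄ + K·y = [-3985/2651, 5475/2651]
step 1: P' = (I − K·H)·P̄ = [19417/5302 -34813/5302; -34813/5302 66849/5302]
step 2: x̄ = F·x = [8455/2651, -4470/2651]
step 2: P̄ = F·P·Fᵀ + Q = [266855/5302 -97974/2651; -97974/2651 85484/2651]
step 2: y = z − H·x̄ = [20393/2651]
step 2: S = H·P̄·Hᵀ + R = [229949/2651]
step 2: K = P̄·Hᵀ·S⁻¹ = [-168881/229949; 110464/229949]
step 2: x' = x̄ + K·y = [-565738/229949, 462022/229949]
step 2: P' = (I − K·H)·P̄ = [1630123/459898 -1461242/229949; -1461242/229949 2812020/229949]

step 0: x' = [-94/37, 123/37], P' = [223/37 -415/37; -415/37 804/37]
step 1: x' = [-3985/2651, 5475/2651], P' = [19417/5302 -34813/5302; -34813/5302 66849/5302]
step 2: x' = [-565738/229949, 462022/229949], P' = [1630123/459898 -1461242/229949; -1461242/229949 2812020/229949]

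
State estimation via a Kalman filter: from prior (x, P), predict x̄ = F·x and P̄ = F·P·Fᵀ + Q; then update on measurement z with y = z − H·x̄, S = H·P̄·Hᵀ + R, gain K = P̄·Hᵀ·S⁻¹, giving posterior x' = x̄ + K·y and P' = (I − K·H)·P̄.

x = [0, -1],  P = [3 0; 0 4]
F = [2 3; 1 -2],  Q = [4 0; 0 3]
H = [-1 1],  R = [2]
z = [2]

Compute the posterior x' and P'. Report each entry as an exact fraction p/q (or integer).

x' = [-9/8, 13/14]
P' = [33/4 7; 7 54/7]

x̄ = F·x = [-3, 2]
P̄ = F·P·Fᵀ + Q = [52 -18; -18 22]
y = z − H·x̄ = [-3]
S = H·P̄·Hᵀ + R = [112]
K = P̄·Hᵀ·S⁻¹ = [-5/8; 5/14]
x' = x̄ + K·y = [-9/8, 13/14]
P' = (I − K·H)·P̄ = [33/4 7; 7 54/7]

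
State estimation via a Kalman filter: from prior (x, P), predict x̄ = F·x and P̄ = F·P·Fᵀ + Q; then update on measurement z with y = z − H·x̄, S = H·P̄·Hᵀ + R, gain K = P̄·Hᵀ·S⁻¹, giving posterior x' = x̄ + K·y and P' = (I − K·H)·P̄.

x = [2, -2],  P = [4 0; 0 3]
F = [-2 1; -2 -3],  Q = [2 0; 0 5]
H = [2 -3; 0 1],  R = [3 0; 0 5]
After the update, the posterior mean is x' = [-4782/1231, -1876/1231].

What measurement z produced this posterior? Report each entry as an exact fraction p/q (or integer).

z = [-3, -1]

x̄ = F·x = [-6, 2]
P̄ = F·P·Fᵀ + Q = [21 7; 7 48]
S = H·P̄·Hᵀ + R = [435 -130; -130 53]
K = P̄·Hᵀ·S⁻¹ = [2023/6155 1155/1231; -130/1231 796/1231]
x' − x̄ = [2604/1231, -4338/1231] = K·y
y = (KᵀK)⁻¹·Kᵀ·(x' − x̄) = [15, -3]
z = y + H·x̄ = [15, -3] + [-18, 2] = [-3, -1]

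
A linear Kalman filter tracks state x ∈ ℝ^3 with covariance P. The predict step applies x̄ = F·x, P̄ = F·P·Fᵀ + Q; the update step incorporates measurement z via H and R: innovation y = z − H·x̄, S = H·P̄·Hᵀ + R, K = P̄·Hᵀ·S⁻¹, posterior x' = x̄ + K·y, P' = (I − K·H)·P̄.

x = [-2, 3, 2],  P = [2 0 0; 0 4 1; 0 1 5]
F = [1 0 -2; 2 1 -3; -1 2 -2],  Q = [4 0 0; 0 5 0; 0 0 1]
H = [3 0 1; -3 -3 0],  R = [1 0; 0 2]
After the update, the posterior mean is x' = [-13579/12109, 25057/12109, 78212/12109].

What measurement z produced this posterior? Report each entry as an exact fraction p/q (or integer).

z = [3, -3]

x̄ = F·x = [-6, -7, 4]
P̄ = F·P·Fᵀ + Q = [26 32 14; 32 56 26; 14 26 31]
S = H·P̄·Hᵀ + R = [350 -642; -642 1316]
K = P̄·Hᵀ·S⁻¹ = [2341/12109 -459/12109; -2234/12109 -3519/12109; 4757/12109 2433/24218]
x' − x̄ = [59075/12109, 109820/12109, 29776/12109] = K·y
y = (KᵀK)⁻¹·Kᵀ·(x' − x̄) = [17, -42]
z = y + H·x̄ = [17, -42] + [-14, 39] = [3, -3]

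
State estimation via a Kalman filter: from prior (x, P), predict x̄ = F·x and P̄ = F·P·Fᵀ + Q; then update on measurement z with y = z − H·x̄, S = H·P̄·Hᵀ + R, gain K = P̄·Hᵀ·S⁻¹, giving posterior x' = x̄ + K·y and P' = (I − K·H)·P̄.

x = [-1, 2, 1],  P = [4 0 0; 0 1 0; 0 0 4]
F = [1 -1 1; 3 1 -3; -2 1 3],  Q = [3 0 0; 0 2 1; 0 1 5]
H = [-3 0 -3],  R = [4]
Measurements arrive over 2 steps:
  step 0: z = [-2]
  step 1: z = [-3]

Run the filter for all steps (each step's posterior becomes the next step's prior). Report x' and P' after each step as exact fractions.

step 0: x' = [-1961/688, -451/688, 2437/688], P' = [6231/688 7277/688 -6171/688; 7277/688 20271/688 -7513/688; -6171/688 -7513/688 6415/688]
step 1: x' = [-3822021/1476439, 3138827/1476439, 5342544/1476439], P' = [28341050/1476439 -21831539/1476439 -28179814/1476439; -21831539/1476439 57970799/1476439 20932023/1476439; -28179814/1476439 20932023/1476439 28673550/1476439]

step 0: x̄ = F·x = [-2, -4, 7]
step 0: P̄ = F·P·Fᵀ + Q = [12 -1 3; -1 75 -58; 3 -58 58]
step 0: y = z − H·x̄ = [13]
step 0: S = H·P̄·Hᵀ + R = [688]
step 0: K = P̄·Hᵀ·S⁻¹ = [-45/688; 177/688; -183/688]
step 0: x' = x̄ + K·y = [-1961/688, -451/688, 2437/688]
step 0: P' = (I − K·H)·P̄ = [6231/688 7277/688 -6171/688; 7277/688 20271/688 -7513/688; -6171/688 -7513/688 6415/688]
step 1: x̄ = F·x = [927/688, -13645/688, 5391/344]
step 1: P̄ = F·P·Fᵀ + Q = [23111/688 -65429/688 8599/344; -65429/688 335279/688 -79725/344; 8599/344 -79725/344 26559/172]
step 1: y = z − H·x̄ = [33063/688]
step 1: S = H·P̄·Hᵀ + R = [1476439/688]
step 1: K = P̄·Hᵀ·S⁻¹ = [-120927/1476439; 674637/1476439; -370302/1476439]
step 1: x' = x̄ + K·y = [-3822021/1476439, 3138827/1476439, 5342544/1476439]
step 1: P' = (I − K·H)·P̄ = [28341050/1476439 -21831539/1476439 -28179814/1476439; -21831539/1476439 57970799/1476439 20932023/1476439; -28179814/1476439 20932023/1476439 28673550/1476439]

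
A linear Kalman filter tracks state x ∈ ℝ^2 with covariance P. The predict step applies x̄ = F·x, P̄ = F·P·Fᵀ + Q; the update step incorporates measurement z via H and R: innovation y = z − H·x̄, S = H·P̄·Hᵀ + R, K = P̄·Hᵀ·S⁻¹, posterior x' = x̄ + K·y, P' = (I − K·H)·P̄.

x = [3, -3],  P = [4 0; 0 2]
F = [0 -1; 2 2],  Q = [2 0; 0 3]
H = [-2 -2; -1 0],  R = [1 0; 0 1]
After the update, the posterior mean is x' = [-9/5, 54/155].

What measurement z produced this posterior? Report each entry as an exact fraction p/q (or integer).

x̄ = F·x = [3, 0]
P̄ = F·P·Fᵀ + Q = [4 -4; -4 27]
S = H·P̄·Hᵀ + R = [93 0; 0 5]
K = P̄·Hᵀ·S⁻¹ = [0 -4/5; -46/93 4/5]
x' − x̄ = [-24/5, 54/155] = K·y
y = (KᵀK)⁻¹·Kᵀ·(x' − x̄) = [9, 6]
z = y + H·x̄ = [9, 6] + [-6, -3] = [3, 3]

z = [3, 3]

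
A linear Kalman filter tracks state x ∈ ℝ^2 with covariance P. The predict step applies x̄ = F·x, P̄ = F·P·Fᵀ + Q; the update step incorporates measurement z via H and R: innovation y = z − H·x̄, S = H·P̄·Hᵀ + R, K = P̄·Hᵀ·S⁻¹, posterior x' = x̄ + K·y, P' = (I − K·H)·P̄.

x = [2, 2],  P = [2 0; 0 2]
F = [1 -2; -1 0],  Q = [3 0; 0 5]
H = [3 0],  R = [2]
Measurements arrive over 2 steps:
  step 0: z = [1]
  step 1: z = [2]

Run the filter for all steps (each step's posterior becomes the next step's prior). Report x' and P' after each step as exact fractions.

step 0: x̄ = F·x = [-2, -2]
step 0: P̄ = F·P·Fᵀ + Q = [13 -2; -2 7]
step 0: y = z − H·x̄ = [7]
step 0: S = H·P̄·Hᵀ + R = [119]
step 0: K = P̄·Hᵀ·S⁻¹ = [39/119; -6/119]
step 0: x' = x̄ + K·y = [5/17, -40/17]
step 0: P' = (I − K·H)·P̄ = [26/119 -4/119; -4/119 797/119]
step 1: x̄ = F·x = [5, -5/17]
step 1: P̄ = F·P·Fᵀ + Q = [211/7 -2/7; -2/7 621/119]
step 1: y = z − H·x̄ = [-13]
step 1: S = H·P̄·Hᵀ + R = [1913/7]
step 1: K = P̄·Hᵀ·S⁻¹ = [633/1913; -6/1913]
step 1: x' = x̄ + K·y = [1336/1913, -8239/32521]
step 1: P' = (I − K·H)·P̄ = [422/1913 -4/1913; -4/1913 169623/32521]

step 0: x' = [5/17, -40/17], P' = [26/119 -4/119; -4/119 797/119]
step 1: x' = [1336/1913, -8239/32521], P' = [422/1913 -4/1913; -4/1913 169623/32521]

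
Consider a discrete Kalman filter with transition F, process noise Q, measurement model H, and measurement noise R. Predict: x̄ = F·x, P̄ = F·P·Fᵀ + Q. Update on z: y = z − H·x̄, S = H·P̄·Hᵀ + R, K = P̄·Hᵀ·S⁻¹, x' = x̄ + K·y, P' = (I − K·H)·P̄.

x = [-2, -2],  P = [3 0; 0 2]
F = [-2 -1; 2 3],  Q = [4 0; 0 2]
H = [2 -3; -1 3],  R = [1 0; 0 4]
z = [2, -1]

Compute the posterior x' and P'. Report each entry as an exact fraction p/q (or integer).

x' = [168/499, -211/499]
P' = [5706/2495 3366/2495; 3366/2495 2206/2495]

x̄ = F·x = [6, -10]
P̄ = F·P·Fᵀ + Q = [18 -18; -18 32]
y = z − H·x̄ = [-40, 35]
S = H·P̄·Hᵀ + R = [577 -486; -486 418]
K = P̄·Hᵀ·S⁻¹ = [1314/2495 1098/2495; 114/2495 813/2495]
x' = x̄ + K·y = [168/499, -211/499]
P' = (I − K·H)·P̄ = [5706/2495 3366/2495; 3366/2495 2206/2495]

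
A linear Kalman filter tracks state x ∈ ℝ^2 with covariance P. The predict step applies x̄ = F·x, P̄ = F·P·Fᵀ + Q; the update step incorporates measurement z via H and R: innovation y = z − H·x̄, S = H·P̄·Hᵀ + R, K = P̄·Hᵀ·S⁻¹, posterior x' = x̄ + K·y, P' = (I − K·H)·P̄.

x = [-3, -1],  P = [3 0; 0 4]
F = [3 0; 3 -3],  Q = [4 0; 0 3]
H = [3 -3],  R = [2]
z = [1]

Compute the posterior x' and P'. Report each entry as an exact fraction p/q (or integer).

x̄ = F·x = [-9, -6]
P̄ = F·P·Fᵀ + Q = [31 27; 27 66]
y = z − H·x̄ = [10]
S = H·P̄·Hᵀ + R = [389]
K = P̄·Hᵀ·S⁻¹ = [12/389; -117/389]
x' = x̄ + K·y = [-3381/389, -3504/389]
P' = (I − K·H)·P̄ = [11915/389 11907/389; 11907/389 11985/389]

x' = [-3381/389, -3504/389]
P' = [11915/389 11907/389; 11907/389 11985/389]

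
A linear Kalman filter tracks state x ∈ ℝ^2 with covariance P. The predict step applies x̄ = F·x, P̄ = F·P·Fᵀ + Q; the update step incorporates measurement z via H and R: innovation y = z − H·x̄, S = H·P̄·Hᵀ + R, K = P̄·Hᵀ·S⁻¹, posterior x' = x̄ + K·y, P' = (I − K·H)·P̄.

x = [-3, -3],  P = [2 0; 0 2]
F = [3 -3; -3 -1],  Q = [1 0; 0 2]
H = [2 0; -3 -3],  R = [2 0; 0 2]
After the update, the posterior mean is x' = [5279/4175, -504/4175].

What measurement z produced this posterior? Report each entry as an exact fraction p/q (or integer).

z = [3, -3]

x̄ = F·x = [0, 12]
P̄ = F·P·Fᵀ + Q = [37 -12; -12 22]
S = H·P̄·Hᵀ + R = [150 -150; -150 317]
K = P̄·Hᵀ·S⁻¹ = [6104/12525 -1/167; -2018/4175 -54/167]
x' − x̄ = [5279/4175, -50604/4175] = K·y
y = (KᵀK)⁻¹·Kᵀ·(x' − x̄) = [3, 33]
z = y + H·x̄ = [3, 33] + [0, -36] = [3, -3]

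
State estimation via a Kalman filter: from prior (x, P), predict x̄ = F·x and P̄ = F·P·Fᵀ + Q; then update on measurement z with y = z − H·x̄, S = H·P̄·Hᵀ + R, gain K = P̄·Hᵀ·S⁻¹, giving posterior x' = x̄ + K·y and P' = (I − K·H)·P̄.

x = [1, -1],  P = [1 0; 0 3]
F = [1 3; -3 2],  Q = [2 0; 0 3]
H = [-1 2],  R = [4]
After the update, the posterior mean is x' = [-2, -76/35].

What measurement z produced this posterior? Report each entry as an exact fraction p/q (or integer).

z = [-2]

x̄ = F·x = [-2, -5]
P̄ = F·P·Fᵀ + Q = [30 15; 15 24]
S = H·P̄·Hᵀ + R = [70]
K = P̄·Hᵀ·S⁻¹ = [0; 33/70]
x' − x̄ = [0, 99/35] = K·y
y = (KᵀK)⁻¹·Kᵀ·(x' − x̄) = [6]
z = y + H·x̄ = [6] + [-8] = [-2]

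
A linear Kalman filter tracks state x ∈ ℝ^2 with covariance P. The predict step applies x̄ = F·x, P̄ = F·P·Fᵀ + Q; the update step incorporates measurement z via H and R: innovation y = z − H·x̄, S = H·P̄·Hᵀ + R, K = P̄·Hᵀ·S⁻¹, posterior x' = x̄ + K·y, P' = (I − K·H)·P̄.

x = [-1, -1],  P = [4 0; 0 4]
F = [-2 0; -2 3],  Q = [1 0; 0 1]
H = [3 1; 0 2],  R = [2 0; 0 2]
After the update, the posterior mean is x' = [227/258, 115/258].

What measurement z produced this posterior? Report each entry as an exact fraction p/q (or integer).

z = [3, 1]

x̄ = F·x = [2, -1]
P̄ = F·P·Fᵀ + Q = [17 16; 16 53]
S = H·P̄·Hᵀ + R = [304 202; 202 214]
K = P̄·Hᵀ·S⁻¹ = [3937/12126 -1903/12126; 101/12126 5911/12126]
x' − x̄ = [-289/258, 373/258] = K·y
y = (KᵀK)⁻¹·Kᵀ·(x' − x̄) = [-2, 3]
z = y + H·x̄ = [-2, 3] + [5, -2] = [3, 1]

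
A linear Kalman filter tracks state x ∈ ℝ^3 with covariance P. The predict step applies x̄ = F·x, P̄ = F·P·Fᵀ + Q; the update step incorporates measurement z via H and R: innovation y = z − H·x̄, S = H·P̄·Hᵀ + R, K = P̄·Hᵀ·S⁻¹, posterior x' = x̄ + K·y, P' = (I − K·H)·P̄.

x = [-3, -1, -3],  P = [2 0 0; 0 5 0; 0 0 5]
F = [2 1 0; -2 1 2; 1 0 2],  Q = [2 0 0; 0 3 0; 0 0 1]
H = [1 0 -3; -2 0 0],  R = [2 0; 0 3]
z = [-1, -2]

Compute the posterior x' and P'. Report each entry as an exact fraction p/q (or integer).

x̄ = F·x = [-7, -1, -9]
P̄ = F·P·Fᵀ + Q = [15 -3 4; -3 36 16; 4 16 23]
y = z − H·x̄ = [-21, -16]
S = H·P̄·Hᵀ + R = [200 -6; -6 63]
K = P̄·Hᵀ·S⁻¹ = [1/1396 -997/2094; -353/1396 149/2094; -1381/4188 -995/6282]
x' = x̄ + K·y = [2525/4188, 13283/4188, 5767/12564]
P' = (I − K·H)·P̄ = [997/1396 -149/1396 995/4188; -149/1396 31657/1396 557/4188; 995/4188 557/4188 3757/12564]

x' = [2525/4188, 13283/4188, 5767/12564]
P' = [997/1396 -149/1396 995/4188; -149/1396 31657/1396 557/4188; 995/4188 557/4188 3757/12564]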